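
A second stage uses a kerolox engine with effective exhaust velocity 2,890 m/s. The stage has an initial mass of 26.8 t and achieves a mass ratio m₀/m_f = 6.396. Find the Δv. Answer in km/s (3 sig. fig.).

Δv ≈ 5.36 km/s

Δv = v_e · ln(6.396) = 2890.0 × 1.8557 ≈ 5362.9 m/s.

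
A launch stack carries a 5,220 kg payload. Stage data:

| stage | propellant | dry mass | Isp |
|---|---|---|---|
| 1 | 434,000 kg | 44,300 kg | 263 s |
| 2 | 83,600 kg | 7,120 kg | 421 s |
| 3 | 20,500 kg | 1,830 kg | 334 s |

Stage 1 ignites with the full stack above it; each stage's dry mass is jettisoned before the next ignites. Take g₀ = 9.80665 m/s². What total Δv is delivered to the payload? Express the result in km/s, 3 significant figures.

Δv ≈ 12.9 km/s

Ignition mass of stage 1 = 434,000+44,300 + 83,600+7,120 + 20,500+1,830 + 5,220 = 596,570 kg.
Stage 1: m₀ = 596,570 kg, m_f = 596,570 − 434,000 = 162,570 kg; Δv = 263×9.80665×ln(3.67) = 2579.1×1.3001 ≈ 3353 m/s.
Stage 2: m₀ = 118,270 kg, m_f = 118,270 − 83,600 = 34,670 kg; Δv = 421×9.80665×ln(3.411) = 4128.6×1.2271 ≈ 5066 m/s.
Stage 3: m₀ = 27,550 kg, m_f = 27,550 − 20,500 = 7,050 kg; Δv = 334×9.80665×ln(3.908) = 3275.4×1.3630 ≈ 4464 m/s.
Total Δv = 3353 + 5066 + 4464 = 12883 m/s.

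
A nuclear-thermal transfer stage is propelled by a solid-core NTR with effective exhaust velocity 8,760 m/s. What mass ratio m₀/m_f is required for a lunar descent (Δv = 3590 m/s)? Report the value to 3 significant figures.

mass ratio ≈ 1.51

m₀/m_f = exp(Δv / v_e) = exp(3590 / 8760.0) = exp(0.4098) = 1.5065.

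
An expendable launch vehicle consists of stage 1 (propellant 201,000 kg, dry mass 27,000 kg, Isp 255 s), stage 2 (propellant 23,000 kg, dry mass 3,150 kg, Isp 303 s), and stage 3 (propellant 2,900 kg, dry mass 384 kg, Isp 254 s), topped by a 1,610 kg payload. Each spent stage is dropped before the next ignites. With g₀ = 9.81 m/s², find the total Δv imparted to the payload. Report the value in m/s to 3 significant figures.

Δv ≈ 9990 m/s

Ignition mass of stage 1 = 201,000+27,000 + 23,000+3,150 + 2,900+384 + 1,610 = 259,044 kg.
Stage 1: m₀ = 259,044 kg, m_f = 259,044 − 201,000 = 58,044 kg; Δv = 255×9.81×ln(4.463) = 2501.6×1.4958 ≈ 3742 m/s.
Stage 2: m₀ = 31,044 kg, m_f = 31,044 − 23,000 = 8,044 kg; Δv = 303×9.81×ln(3.859) = 2972.4×1.3505 ≈ 4014 m/s.
Stage 3: m₀ = 4,894 kg, m_f = 4,894 − 2,900 = 1,994 kg; Δv = 254×9.81×ln(2.454) = 2491.7×0.8979 ≈ 2237 m/s.
Total Δv = 3742 + 4014 + 2237 = 9993 m/s.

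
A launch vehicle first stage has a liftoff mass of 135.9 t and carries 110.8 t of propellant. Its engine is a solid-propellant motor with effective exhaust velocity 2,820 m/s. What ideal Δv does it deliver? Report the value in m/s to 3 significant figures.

Δv ≈ 4760 m/s

m_f = m₀ − m_prop = 135.9 − 110.8 = 25.1 t.
Rocket equation: Δv = v_e · ln(m₀/m_f) = 2820.0 × ln(5.414) = 2820.0 × 1.6891 ≈ 4763.1 m/s.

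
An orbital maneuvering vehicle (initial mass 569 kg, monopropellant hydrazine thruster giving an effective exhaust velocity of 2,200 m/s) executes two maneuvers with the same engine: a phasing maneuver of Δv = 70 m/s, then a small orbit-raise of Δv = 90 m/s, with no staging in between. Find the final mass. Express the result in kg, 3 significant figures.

After the first burn: m = 569 × exp(−70/2200.0) = 569 × 0.96868 = 551.179 kg.
After the second burn: m = 551.179 × exp(−90/2200.0) = 551.179 × 0.95992 = 529.088 kg.

final mass ≈ 529 kg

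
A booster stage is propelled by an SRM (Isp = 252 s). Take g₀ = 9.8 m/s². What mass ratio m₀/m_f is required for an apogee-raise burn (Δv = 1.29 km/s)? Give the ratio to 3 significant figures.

mass ratio ≈ 1.69

v_e = Isp · g₀ = 252 × 9.8 = 2469.6 m/s.
Using Δv = v_e ln(m₀/m_f): m₀/m_f = exp(Δv / v_e) = exp(1290 / 2469.6) = exp(0.5224) = 1.6860.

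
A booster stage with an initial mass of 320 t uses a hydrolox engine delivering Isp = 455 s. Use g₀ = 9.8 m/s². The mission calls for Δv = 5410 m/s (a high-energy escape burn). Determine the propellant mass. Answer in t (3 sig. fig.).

v_e = Isp · g₀ = 455 × 9.8 = 4459.0 m/s.
By the Tsiolkovsky rocket equation, m₀/m_f = exp(Δv / v_e) = exp(5410 / 4459.0) = exp(1.2133) = 3.3645.
m_f = 320 / 3.3645 = 95.1107 t, so propellant = m₀ − m_f = 320 − 95.1107 = 224.8893 t.

propellant mass ≈ 225 t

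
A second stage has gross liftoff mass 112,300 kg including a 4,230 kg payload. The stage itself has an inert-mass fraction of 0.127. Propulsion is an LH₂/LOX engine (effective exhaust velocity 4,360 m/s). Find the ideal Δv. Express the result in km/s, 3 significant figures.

Stage wet mass = m₀ − payload = 112,300 − 4,230 = 108,070 kg.
Stage dry mass = ε × stage wet mass = 0.127 × 108,070 = 13,724.9 kg.
Burnout mass m_f = stage dry + payload = 13,724.9 + 4,230 = 17,954.9 kg.
Δv = v_e · ln(112,300/17,954.9) = 4360.0 × ln(6.255) = 4360.0 × 1.8333 ≈ 7993 m/s.

Δv ≈ 7.99 km/s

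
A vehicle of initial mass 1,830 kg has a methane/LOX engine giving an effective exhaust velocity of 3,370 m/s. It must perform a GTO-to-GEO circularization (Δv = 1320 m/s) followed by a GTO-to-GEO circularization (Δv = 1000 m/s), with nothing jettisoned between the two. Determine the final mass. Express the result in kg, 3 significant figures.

After the first burn: m = 1830 × exp(−1320/3370.0) = 1830 × 0.67591 = 1,236.92 kg.
After the second burn: m = 1,236.92 × exp(−1000/3370.0) = 1,236.92 × 0.74324 = 919.328 kg.

final mass ≈ 919 kg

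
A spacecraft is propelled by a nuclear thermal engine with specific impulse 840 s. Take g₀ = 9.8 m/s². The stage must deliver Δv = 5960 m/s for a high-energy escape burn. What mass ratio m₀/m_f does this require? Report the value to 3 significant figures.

v_e = Isp · g₀ = 840 × 9.8 = 8232.0 m/s.
m₀/m_f = exp(Δv / v_e) = exp(5960 / 8232.0) = exp(0.7240) = 2.0627.

mass ratio ≈ 2.06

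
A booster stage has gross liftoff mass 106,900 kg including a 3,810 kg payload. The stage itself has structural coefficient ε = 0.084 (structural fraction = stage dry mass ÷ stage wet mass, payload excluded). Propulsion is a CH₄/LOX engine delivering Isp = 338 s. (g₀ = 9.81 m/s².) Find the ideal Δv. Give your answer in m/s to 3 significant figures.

Stage wet mass = m₀ − payload = 106,900 − 3,810 = 103,090 kg.
Stage dry mass = ε × stage wet mass = 0.084 × 103,090 = 8,659.56 kg.
Burnout mass m_f = stage dry + payload = 8,659.56 + 3,810 = 12,469.56 kg.
v_e = Isp · g₀ = 338 × 9.81 = 3315.8 m/s.
Δv = v_e · ln(106,900/12,469.56) = 3315.8 × ln(8.573) = 3315.8 × 2.1486 ≈ 7124 m/s.

Δv ≈ 7120 m/s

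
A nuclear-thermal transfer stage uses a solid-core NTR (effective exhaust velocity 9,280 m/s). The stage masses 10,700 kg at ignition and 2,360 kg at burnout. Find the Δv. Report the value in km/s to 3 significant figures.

From the ideal rocket equation, Δv = v_e · ln(m₀/m_f) = 9280.0 × ln(4.534) = 9280.0 × 1.5116 ≈ 14027.5 m/s.

Δv ≈ 14.0 km/s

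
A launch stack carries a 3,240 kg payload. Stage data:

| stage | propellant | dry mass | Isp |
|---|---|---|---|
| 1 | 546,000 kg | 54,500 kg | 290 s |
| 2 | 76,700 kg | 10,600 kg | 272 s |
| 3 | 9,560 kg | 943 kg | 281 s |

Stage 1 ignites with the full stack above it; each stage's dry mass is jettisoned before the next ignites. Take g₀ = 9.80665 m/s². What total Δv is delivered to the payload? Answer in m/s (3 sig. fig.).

Ignition mass of stage 1 = 546,000+54,500 + 76,700+10,600 + 9,560+943 + 3,240 = 701,543 kg.
Stage 1: m₀ = 701,543 kg, m_f = 701,543 − 546,000 = 155,543 kg; Δv = 290×9.80665×ln(4.51) = 2843.9×1.5064 ≈ 4284 m/s.
Stage 2: m₀ = 101,043 kg, m_f = 101,043 − 76,700 = 24,343 kg; Δv = 272×9.80665×ln(4.151) = 2667.4×1.4233 ≈ 3797 m/s.
Stage 3: m₀ = 13,743 kg, m_f = 13,743 − 9,560 = 4,183 kg; Δv = 281×9.80665×ln(3.285) = 2755.7×1.1895 ≈ 3278 m/s.
Total Δv = 4284 + 3797 + 3278 = 11359 m/s.

Δv ≈ 11400 m/s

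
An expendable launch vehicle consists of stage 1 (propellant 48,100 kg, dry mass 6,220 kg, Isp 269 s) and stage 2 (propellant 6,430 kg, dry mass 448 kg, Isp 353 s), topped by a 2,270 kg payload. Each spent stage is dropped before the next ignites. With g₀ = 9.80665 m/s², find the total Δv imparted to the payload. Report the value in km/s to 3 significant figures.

Δv ≈ 7.94 km/s

Ignition mass of stage 1 = 48,100+6,220 + 6,430+448 + 2,270 = 63,468 kg.
Stage 1: m₀ = 63,468 kg, m_f = 63,468 − 48,100 = 15,368 kg; Δv = 269×9.80665×ln(4.13) = 2638.0×1.4182 ≈ 3741 m/s.
Stage 2: m₀ = 9,148 kg, m_f = 9,148 − 6,430 = 2,718 kg; Δv = 353×9.80665×ln(3.366) = 3461.7×1.2136 ≈ 4201 m/s.
Total Δv = 3741 + 4201 = 7942 m/s.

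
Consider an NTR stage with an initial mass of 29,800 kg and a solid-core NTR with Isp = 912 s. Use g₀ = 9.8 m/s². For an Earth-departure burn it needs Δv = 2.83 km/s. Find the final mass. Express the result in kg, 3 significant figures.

v_e = Isp · g₀ = 912 × 9.8 = 8937.6 m/s.
Using Δv = v_e ln(m₀/m_f): m₀/m_f = exp(Δv / v_e) = exp(2830 / 8937.6) = exp(0.3166) = 1.3725.
m_f = m₀ / 1.3725 = 29,800 / 1.3725 = 21,712.2 kg.

final mass ≈ 21700 kg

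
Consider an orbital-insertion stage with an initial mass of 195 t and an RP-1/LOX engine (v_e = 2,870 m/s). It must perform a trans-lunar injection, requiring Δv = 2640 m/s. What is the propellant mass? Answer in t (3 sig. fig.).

propellant mass ≈ 117 t

m₀/m_f = exp(Δv / v_e) = exp(2640 / 2870.0) = exp(0.9199) = 2.5089.
m_f = 195 / 2.5089 = 77.7233 t, so propellant = m₀ − m_f = 195 − 77.7233 = 117.2767 t.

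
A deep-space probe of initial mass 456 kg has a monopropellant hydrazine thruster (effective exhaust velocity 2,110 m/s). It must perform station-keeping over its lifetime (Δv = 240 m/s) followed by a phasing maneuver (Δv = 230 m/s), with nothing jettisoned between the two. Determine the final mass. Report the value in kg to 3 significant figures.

final mass ≈ 365 kg

After the first burn: m = 456 × exp(−240/2110.0) = 456 × 0.89249 = 406.975 kg.
After the second burn: m = 406.975 × exp(−230/2110.0) = 406.975 × 0.89673 = 364.947 kg.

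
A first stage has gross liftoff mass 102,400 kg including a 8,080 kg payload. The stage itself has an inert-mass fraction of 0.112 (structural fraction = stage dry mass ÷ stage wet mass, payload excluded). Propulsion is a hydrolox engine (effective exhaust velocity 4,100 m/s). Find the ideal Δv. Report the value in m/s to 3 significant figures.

Δv ≈ 6980 m/s

Stage wet mass = m₀ − payload = 102,400 − 8,080 = 94,320 kg.
Stage dry mass = ε × stage wet mass = 0.112 × 94,320 = 10,563.8 kg.
Burnout mass m_f = stage dry + payload = 10,563.8 + 8,080 = 18,643.8 kg.
Using Δv = v_e ln(m₀/m_f): Δv = v_e · ln(102,400/18,643.8) = 4100.0 × ln(5.492) = 4100.0 × 1.7034 ≈ 6984 m/s.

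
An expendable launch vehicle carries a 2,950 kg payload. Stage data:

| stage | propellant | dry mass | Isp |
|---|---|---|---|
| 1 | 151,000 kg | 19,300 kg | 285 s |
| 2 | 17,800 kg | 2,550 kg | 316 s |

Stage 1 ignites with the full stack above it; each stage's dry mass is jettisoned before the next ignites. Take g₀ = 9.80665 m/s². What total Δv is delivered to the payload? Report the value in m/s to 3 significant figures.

Δv ≈ 8710 m/s

Ignition mass of stage 1 = 151,000+19,300 + 17,800+2,550 + 2,950 = 193,600 kg.
Stage 1: m₀ = 193,600 kg, m_f = 193,600 − 151,000 = 42,600 kg; Δv = 285×9.80665×ln(4.545) = 2794.9×1.5139 ≈ 4231 m/s.
Stage 2: m₀ = 23,300 kg, m_f = 23,300 − 17,800 = 5,500 kg; Δv = 316×9.80665×ln(4.236) = 3098.9×1.4437 ≈ 4474 m/s.
Total Δv = 4231 + 4474 = 8705 m/s.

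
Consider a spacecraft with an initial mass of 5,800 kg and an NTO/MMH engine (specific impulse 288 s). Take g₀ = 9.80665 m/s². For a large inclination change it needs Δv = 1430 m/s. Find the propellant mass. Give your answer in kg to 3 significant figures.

v_e = Isp · g₀ = 288 × 9.80665 = 2824.3 m/s.
m₀/m_f = exp(Δv / v_e) = exp(1430 / 2824.3) = exp(0.5063) = 1.6592.
m_f = 5,800 / 1.6592 = 3,495.66 kg, so propellant = m₀ − m_f = 5,800 − 3,495.66 = 2,304.34 kg.

propellant mass ≈ 2300 kg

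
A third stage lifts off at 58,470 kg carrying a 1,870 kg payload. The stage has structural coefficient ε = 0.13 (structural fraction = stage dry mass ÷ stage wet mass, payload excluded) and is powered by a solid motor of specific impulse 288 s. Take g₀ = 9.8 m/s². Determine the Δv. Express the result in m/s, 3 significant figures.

Δv ≈ 5210 m/s

Stage wet mass = m₀ − payload = 58,470 − 1,870 = 56,600 kg.
Stage dry mass = ε × stage wet mass = 0.13 × 56,600 = 7,358 kg.
Burnout mass m_f = stage dry + payload = 7,358 + 1,870 = 9,228 kg.
v_e = Isp · g₀ = 288 × 9.8 = 2822.4 m/s.
From the ideal rocket equation, Δv = v_e · ln(58,470/9,228) = 2822.4 × ln(6.336) = 2822.4 × 1.8463 ≈ 5211 m/s.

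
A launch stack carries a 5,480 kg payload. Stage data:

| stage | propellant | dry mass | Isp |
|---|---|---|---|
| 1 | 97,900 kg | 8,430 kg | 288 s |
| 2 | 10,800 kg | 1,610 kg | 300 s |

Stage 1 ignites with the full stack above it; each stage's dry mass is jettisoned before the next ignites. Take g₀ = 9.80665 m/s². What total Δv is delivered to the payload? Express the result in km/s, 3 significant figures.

Ignition mass of stage 1 = 97,900+8,430 + 10,800+1,610 + 5,480 = 124,220 kg.
Stage 1: m₀ = 124,220 kg, m_f = 124,220 − 97,900 = 26,320 kg; Δv = 288×9.80665×ln(4.72) = 2824.3×1.5517 ≈ 4383 m/s.
Stage 2: m₀ = 17,890 kg, m_f = 17,890 − 10,800 = 7,090 kg; Δv = 300×9.80665×ln(2.523) = 2942.0×0.9256 ≈ 2723 m/s.
Total Δv = 4383 + 2723 = 7106 m/s.

Δv ≈ 7.11 km/s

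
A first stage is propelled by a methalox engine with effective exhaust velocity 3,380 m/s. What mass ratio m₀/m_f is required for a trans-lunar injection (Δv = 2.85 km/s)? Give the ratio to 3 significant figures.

mass ratio ≈ 2.32

m₀/m_f = exp(Δv / v_e) = exp(2850 / 3380.0) = exp(0.8432) = 2.3238.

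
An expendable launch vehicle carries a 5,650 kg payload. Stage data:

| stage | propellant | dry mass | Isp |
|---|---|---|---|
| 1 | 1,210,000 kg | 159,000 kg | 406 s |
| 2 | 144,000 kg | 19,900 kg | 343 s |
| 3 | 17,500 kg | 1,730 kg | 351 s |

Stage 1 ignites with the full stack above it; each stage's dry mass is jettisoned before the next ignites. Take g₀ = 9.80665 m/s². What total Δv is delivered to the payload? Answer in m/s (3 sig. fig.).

Δv ≈ 15000 m/s

Ignition mass of stage 1 = 1,210,000+159,000 + 144,000+19,900 + 17,500+1,730 + 5,650 = 1,557,780 kg.
Stage 1: m₀ = 1,557,780 kg, m_f = 1,557,780 − 1,210,000 = 347,780 kg; Δv = 406×9.80665×ln(4.479) = 3981.5×1.4994 ≈ 5970 m/s.
Stage 2: m₀ = 188,780 kg, m_f = 188,780 − 144,000 = 44,780 kg; Δv = 343×9.80665×ln(4.216) = 3363.7×1.4388 ≈ 4840 m/s.
Stage 3: m₀ = 24,880 kg, m_f = 24,880 − 17,500 = 7,380 kg; Δv = 351×9.80665×ln(3.371) = 3442.1×1.2153 ≈ 4183 m/s.
Total Δv = 5970 + 4840 + 4183 = 14993 m/s.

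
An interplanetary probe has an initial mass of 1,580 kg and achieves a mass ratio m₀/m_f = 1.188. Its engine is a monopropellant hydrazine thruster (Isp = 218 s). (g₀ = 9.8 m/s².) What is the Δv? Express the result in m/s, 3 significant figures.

Δv ≈ 368 m/s

v_e = Isp · g₀ = 218 × 9.8 = 2136.4 m/s.
Rocket equation: Δv = v_e · ln(1.188) = 2136.4 × 0.1723 ≈ 368.0 m/s.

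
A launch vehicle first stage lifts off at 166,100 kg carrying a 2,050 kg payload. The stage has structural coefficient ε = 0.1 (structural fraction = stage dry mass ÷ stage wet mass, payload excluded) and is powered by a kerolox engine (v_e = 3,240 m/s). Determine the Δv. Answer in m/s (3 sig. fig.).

Stage wet mass = m₀ − payload = 166,100 − 2,050 = 164,050 kg.
Stage dry mass = ε × stage wet mass = 0.1 × 164,050 = 16,405 kg.
Burnout mass m_f = stage dry + payload = 16,405 + 2,050 = 18,455 kg.
By the Tsiolkovsky rocket equation, Δv = v_e · ln(166,100/18,455) = 3240.0 × ln(9) = 3240.0 × 2.1973 ≈ 7119 m/s.

Δv ≈ 7120 m/s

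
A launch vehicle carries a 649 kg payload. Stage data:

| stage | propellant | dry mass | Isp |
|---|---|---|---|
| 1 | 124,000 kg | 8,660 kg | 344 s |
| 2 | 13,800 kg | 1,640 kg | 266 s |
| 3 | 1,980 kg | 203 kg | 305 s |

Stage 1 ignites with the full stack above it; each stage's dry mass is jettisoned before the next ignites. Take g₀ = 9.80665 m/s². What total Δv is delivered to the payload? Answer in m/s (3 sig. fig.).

Ignition mass of stage 1 = 124,000+8,660 + 13,800+1,640 + 1,980+203 + 649 = 150,932 kg.
Stage 1: m₀ = 150,932 kg, m_f = 150,932 − 124,000 = 26,932 kg; Δv = 344×9.80665×ln(5.604) = 3373.5×1.7235 ≈ 5814 m/s.
Stage 2: m₀ = 18,272 kg, m_f = 18,272 − 13,800 = 4,472 kg; Δv = 266×9.80665×ln(4.086) = 2608.6×1.4075 ≈ 3672 m/s.
Stage 3: m₀ = 2,832 kg, m_f = 2,832 − 1,980 = 852 kg; Δv = 305×9.80665×ln(3.324) = 2991.0×1.2012 ≈ 3593 m/s.
Total Δv = 5814 + 3672 + 3593 = 13079 m/s.

Δv ≈ 13100 m/s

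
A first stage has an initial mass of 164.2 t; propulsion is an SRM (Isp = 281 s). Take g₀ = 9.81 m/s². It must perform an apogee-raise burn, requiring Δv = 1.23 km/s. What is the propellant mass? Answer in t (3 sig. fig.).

propellant mass ≈ 59.1 t

v_e = Isp · g₀ = 281 × 9.81 = 2756.6 m/s.
Using Δv = v_e ln(m₀/m_f): m₀/m_f = exp(Δv / v_e) = exp(1230 / 2756.6) = exp(0.4462) = 1.5624.
m_f = 164.2 / 1.5624 = 105.095 t, so propellant = m₀ − m_f = 164.2 − 105.095 = 59.105 t.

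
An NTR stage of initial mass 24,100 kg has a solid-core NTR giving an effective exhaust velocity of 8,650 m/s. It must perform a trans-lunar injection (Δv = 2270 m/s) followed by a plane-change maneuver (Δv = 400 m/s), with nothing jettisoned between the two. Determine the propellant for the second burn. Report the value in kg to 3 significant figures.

After the first burn: m = 24100 × exp(−2270/8650.0) = 24100 × 0.76918 = 18,537.2 kg.
After the second burn: m = 18,537.2 × exp(−400/8650.0) = 18,537.2 × 0.95481 = 17,699.5 kg.
Second-burn propellant = 18,537.2 − 17,699.5 = 837.7 kg.

propellant for the second burn ≈ 838 kg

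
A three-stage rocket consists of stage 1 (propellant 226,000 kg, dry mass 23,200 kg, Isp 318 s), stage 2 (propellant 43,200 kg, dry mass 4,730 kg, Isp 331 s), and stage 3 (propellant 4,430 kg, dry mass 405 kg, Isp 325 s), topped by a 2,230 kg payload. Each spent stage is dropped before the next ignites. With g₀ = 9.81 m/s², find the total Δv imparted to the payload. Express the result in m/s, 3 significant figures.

Ignition mass of stage 1 = 226,000+23,200 + 43,200+4,730 + 4,430+405 + 2,230 = 304,195 kg.
Stage 1: m₀ = 304,195 kg, m_f = 304,195 − 226,000 = 78,195 kg; Δv = 318×9.81×ln(3.89) = 3119.6×1.3585 ≈ 4238 m/s.
Stage 2: m₀ = 54,995 kg, m_f = 54,995 − 43,200 = 11,795 kg; Δv = 331×9.81×ln(4.663) = 3247.1×1.5396 ≈ 4999 m/s.
Stage 3: m₀ = 7,065 kg, m_f = 7,065 − 4,430 = 2,635 kg; Δv = 325×9.81×ln(2.681) = 3188.2×0.9863 ≈ 3144 m/s.
Total Δv = 4238 + 4999 + 3144 = 12381 m/s.

Δv ≈ 12400 m/s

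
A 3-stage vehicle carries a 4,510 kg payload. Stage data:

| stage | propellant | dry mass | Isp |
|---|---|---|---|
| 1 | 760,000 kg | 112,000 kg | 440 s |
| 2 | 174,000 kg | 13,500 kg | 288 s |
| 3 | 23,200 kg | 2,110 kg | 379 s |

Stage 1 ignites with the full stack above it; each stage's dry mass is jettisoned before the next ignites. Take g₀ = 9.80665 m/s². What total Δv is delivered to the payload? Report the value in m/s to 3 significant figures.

Ignition mass of stage 1 = 760,000+112,000 + 174,000+13,500 + 23,200+2,110 + 4,510 = 1,089,320 kg.
Stage 1: m₀ = 1,089,320 kg, m_f = 1,089,320 − 760,000 = 329,320 kg; Δv = 440×9.80665×ln(3.308) = 4314.9×1.1963 ≈ 5162 m/s.
Stage 2: m₀ = 217,320 kg, m_f = 217,320 − 174,000 = 43,320 kg; Δv = 288×9.80665×ln(5.017) = 2824.3×1.6128 ≈ 4555 m/s.
Stage 3: m₀ = 29,820 kg, m_f = 29,820 − 23,200 = 6,620 kg; Δv = 379×9.80665×ln(4.505) = 3716.7×1.5051 ≈ 5594 m/s.
Total Δv = 5162 + 4555 + 5594 = 15311 m/s.

Δv ≈ 15300 m/s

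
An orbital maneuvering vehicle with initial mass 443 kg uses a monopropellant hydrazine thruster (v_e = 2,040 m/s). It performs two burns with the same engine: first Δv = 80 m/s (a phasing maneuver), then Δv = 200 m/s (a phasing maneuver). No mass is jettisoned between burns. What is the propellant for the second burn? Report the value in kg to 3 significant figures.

propellant for the second burn ≈ 39.8 kg

After the first burn: m = 443 × exp(−80/2040.0) = 443 × 0.96154 = 425.962 kg.
After the second burn: m = 425.962 × exp(−200/2040.0) = 425.962 × 0.90661 = 386.181 kg.
Second-burn propellant = 425.962 − 386.181 = 39.781 kg.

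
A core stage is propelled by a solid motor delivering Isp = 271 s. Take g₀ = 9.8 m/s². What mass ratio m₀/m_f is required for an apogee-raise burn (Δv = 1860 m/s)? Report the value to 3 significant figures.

mass ratio ≈ 2.01

v_e = Isp · g₀ = 271 × 9.8 = 2655.8 m/s.
Using Δv = v_e ln(m₀/m_f): m₀/m_f = exp(Δv / v_e) = exp(1860 / 2655.8) = exp(0.7004) = 2.0145.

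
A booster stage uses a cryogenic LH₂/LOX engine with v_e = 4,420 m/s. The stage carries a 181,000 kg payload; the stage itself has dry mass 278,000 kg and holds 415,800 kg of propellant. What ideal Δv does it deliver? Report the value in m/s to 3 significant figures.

m₀ = payload + dry + propellant = 181,000 + 278,000 + 415,800 = 874,800 kg.
m_f = payload + dry = 181,000 + 278,000 = 459,000 kg.
Δv = v_e · ln(m₀/m_f) = 4420.0 × ln(1.906) = 4420.0 × 0.6449 ≈ 2850.7 m/s.

Δv ≈ 2850 m/s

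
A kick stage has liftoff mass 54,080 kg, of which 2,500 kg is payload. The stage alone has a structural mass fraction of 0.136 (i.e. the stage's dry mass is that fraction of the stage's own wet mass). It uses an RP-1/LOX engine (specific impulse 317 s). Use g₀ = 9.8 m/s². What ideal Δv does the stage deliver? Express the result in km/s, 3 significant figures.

Stage wet mass = m₀ − payload = 54,080 − 2,500 = 51,580 kg.
Stage dry mass = ε × stage wet mass = 0.136 × 51,580 = 7,014.88 kg.
Burnout mass m_f = stage dry + payload = 7,014.88 + 2,500 = 9,514.88 kg.
v_e = Isp · g₀ = 317 × 9.8 = 3106.6 m/s.
Rocket equation: Δv = v_e · ln(54,080/9,514.88) = 3106.6 × ln(5.684) = 3106.6 × 1.7376 ≈ 5398 m/s.

Δv ≈ 5.40 km/s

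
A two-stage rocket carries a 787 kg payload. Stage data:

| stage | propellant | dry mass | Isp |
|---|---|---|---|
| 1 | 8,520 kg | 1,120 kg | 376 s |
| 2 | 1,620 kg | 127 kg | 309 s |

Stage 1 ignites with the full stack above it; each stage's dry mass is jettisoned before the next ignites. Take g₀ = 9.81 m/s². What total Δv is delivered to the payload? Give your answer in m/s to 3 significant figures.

Δv ≈ 7530 m/s

Ignition mass of stage 1 = 8,520+1,120 + 1,620+127 + 787 = 12,174 kg.
Stage 1: m₀ = 12,174 kg, m_f = 12,174 − 8,520 = 3,654 kg; Δv = 376×9.81×ln(3.332) = 3688.6×1.2035 ≈ 4439 m/s.
Stage 2: m₀ = 2,534 kg, m_f = 2,534 − 1,620 = 914 kg; Δv = 309×9.81×ln(2.772) = 3031.3×1.0197 ≈ 3091 m/s.
Total Δv = 4439 + 3091 = 7530 m/s.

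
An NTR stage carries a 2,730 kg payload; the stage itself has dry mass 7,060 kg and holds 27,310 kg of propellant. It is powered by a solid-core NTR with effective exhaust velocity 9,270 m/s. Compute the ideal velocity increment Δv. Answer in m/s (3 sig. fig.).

Δv ≈ 12400 m/s

m₀ = payload + dry + propellant = 2,730 + 7,060 + 27,310 = 37,100 kg.
m_f = payload + dry = 2,730 + 7,060 = 9,790 kg.
Δv = v_e · ln(m₀/m_f) = 9270.0 × ln(3.79) = 9270.0 × 1.3323 ≈ 12350.0 m/s.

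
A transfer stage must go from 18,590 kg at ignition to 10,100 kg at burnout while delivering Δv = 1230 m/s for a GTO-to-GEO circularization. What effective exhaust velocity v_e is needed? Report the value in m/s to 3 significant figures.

v_e ≈ 2020 m/s

ln(m₀/m_f) = ln(18590/10100) = ln(1.841) = 0.6101.
v_e = Δv / ln(m₀/m_f) = 1230 / 0.6101 = 2016.1 m/s.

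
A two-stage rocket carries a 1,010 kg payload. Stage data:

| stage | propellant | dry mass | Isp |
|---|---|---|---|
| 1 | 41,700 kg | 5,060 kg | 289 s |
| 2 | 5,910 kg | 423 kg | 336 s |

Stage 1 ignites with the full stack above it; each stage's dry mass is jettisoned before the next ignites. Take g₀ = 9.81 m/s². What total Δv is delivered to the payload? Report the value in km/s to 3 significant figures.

Δv ≈ 9.56 km/s

Ignition mass of stage 1 = 41,700+5,060 + 5,910+423 + 1,010 = 54,103 kg.
Stage 1: m₀ = 54,103 kg, m_f = 54,103 − 41,700 = 12,403 kg; Δv = 289×9.81×ln(4.362) = 2835.1×1.4730 ≈ 4176 m/s.
Stage 2: m₀ = 7,343 kg, m_f = 7,343 − 5,910 = 1,433 kg; Δv = 336×9.81×ln(5.124) = 3296.2×1.6340 ≈ 5386 m/s.
Total Δv = 4176 + 5386 = 9562 m/s.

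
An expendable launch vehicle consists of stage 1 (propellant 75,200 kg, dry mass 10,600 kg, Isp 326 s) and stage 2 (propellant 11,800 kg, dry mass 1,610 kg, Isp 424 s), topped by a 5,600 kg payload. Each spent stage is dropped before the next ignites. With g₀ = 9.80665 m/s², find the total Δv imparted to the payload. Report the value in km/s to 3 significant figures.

Ignition mass of stage 1 = 75,200+10,600 + 11,800+1,610 + 5,600 = 104,810 kg.
Stage 1: m₀ = 104,810 kg, m_f = 104,810 − 75,200 = 29,610 kg; Δv = 326×9.80665×ln(3.54) = 3197.0×1.2640 ≈ 4041 m/s.
Stage 2: m₀ = 19,010 kg, m_f = 19,010 − 11,800 = 7,210 kg; Δv = 424×9.80665×ln(2.637) = 4158.0×0.9695 ≈ 4031 m/s.
Total Δv = 4041 + 4031 = 8072 m/s.

Δv ≈ 8.07 km/s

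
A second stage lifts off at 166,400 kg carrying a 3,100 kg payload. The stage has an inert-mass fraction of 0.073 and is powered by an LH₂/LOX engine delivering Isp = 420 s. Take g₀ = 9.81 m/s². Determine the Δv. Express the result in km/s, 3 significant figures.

Stage wet mass = m₀ − payload = 166,400 − 3,100 = 163,300 kg.
Stage dry mass = ε × stage wet mass = 0.073 × 163,300 = 11,920.9 kg.
Burnout mass m_f = stage dry + payload = 11,920.9 + 3,100 = 15,020.9 kg.
v_e = Isp · g₀ = 420 × 9.81 = 4120.2 m/s.
By the Tsiolkovsky rocket equation, Δv = v_e · ln(166,400/15,020.9) = 4120.2 × ln(11.08) = 4120.2 × 2.4050 ≈ 9909 m/s.

Δv ≈ 9.91 km/s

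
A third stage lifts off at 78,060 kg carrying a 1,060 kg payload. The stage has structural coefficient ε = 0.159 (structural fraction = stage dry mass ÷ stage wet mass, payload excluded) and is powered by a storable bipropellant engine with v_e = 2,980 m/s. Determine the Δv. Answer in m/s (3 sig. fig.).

Stage wet mass = m₀ − payload = 78,060 − 1,060 = 77,000 kg.
Stage dry mass = ε × stage wet mass = 0.159 × 77,000 = 12,243 kg.
Burnout mass m_f = stage dry + payload = 12,243 + 1,060 = 13,303 kg.
Δv = v_e · ln(78,060/13,303) = 2980.0 × ln(5.868) = 2980.0 × 1.7695 ≈ 5273 m/s.

Δv ≈ 5270 m/s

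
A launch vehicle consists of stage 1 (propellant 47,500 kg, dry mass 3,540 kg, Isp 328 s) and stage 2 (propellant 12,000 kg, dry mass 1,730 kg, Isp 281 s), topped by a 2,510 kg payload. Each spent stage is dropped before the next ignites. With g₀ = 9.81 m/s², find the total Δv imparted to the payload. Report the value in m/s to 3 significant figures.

Δv ≈ 7640 m/s

Ignition mass of stage 1 = 47,500+3,540 + 12,000+1,730 + 2,510 = 67,280 kg.
Stage 1: m₀ = 67,280 kg, m_f = 67,280 − 47,500 = 19,780 kg; Δv = 328×9.81×ln(3.401) = 3217.7×1.2242 ≈ 3939 m/s.
Stage 2: m₀ = 16,240 kg, m_f = 16,240 − 12,000 = 4,240 kg; Δv = 281×9.81×ln(3.83) = 2756.6×1.3429 ≈ 3702 m/s.
Total Δv = 3939 + 3702 = 7641 m/s.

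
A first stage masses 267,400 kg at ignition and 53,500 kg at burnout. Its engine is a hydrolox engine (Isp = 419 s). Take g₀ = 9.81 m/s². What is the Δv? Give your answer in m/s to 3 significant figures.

v_e = Isp · g₀ = 419 × 9.81 = 4110.4 m/s.
By the Tsiolkovsky rocket equation, Δv = v_e · ln(m₀/m_f) = 4110.4 × ln(4.998) = 4110.4 × 1.6091 ≈ 6613.9 m/s.

Δv ≈ 6610 m/s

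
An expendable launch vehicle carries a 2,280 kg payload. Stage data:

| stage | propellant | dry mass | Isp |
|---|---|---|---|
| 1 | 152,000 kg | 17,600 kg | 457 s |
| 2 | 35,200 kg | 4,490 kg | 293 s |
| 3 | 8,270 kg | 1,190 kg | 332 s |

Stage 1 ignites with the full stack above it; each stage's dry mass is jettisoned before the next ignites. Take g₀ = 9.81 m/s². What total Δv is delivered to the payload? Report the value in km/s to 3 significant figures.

Ignition mass of stage 1 = 152,000+17,600 + 35,200+4,490 + 8,270+1,190 + 2,280 = 221,030 kg.
Stage 1: m₀ = 221,030 kg, m_f = 221,030 − 152,000 = 69,030 kg; Δv = 457×9.81×ln(3.202) = 4483.2×1.1638 ≈ 5217 m/s.
Stage 2: m₀ = 51,430 kg, m_f = 51,430 − 35,200 = 16,230 kg; Δv = 293×9.81×ln(3.169) = 2874.3×1.1534 ≈ 3315 m/s.
Stage 3: m₀ = 11,740 kg, m_f = 11,740 − 8,270 = 3,470 kg; Δv = 332×9.81×ln(3.383) = 3256.9×1.2188 ≈ 3970 m/s.
Total Δv = 5217 + 3315 + 3970 = 12502 m/s.

Δv ≈ 12.5 km/s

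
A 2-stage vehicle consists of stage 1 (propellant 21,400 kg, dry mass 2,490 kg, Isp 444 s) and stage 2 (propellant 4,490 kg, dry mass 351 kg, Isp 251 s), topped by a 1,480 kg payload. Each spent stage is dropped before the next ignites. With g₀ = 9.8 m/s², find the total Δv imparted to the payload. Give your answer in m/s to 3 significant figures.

Ignition mass of stage 1 = 21,400+2,490 + 4,490+351 + 1,480 = 30,211 kg.
Stage 1: m₀ = 30,211 kg, m_f = 30,211 − 21,400 = 8,811 kg; Δv = 444×9.8×ln(3.429) = 4351.2×1.2322 ≈ 5362 m/s.
Stage 2: m₀ = 6,321 kg, m_f = 6,321 − 4,490 = 1,831 kg; Δv = 251×9.8×ln(3.452) = 2459.8×1.2390 ≈ 3048 m/s.
Total Δv = 5362 + 3048 = 8410 m/s.

Δv ≈ 8410 m/s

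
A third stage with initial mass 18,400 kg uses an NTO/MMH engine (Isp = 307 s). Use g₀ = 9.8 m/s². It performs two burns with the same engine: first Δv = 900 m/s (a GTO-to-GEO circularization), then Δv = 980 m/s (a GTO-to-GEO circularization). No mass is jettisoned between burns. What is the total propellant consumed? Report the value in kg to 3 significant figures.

total propellant consumed ≈ 8550 kg

v_e = Isp · g₀ = 307 × 9.8 = 3008.6 m/s.
After the first burn: m = 18400 × exp(−900/3008.6) = 18400 × 0.74145 = 13,642.7 kg.
After the second burn: m = 13,642.7 × exp(−980/3008.6) = 13,642.7 × 0.72200 = 9,850.03 kg.
Total propellant = m₀ − m_final = 18400 − 9,850.03 = 8,549.97 kg.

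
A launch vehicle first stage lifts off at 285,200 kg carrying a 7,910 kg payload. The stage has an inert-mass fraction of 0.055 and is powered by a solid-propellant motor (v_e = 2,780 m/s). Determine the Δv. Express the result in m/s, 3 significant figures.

Δv ≈ 6980 m/s

Stage wet mass = m₀ − payload = 285,200 − 7,910 = 277,290 kg.
Stage dry mass = ε × stage wet mass = 0.055 × 277,290 = 15,251 kg.
Burnout mass m_f = stage dry + payload = 15,251 + 7,910 = 23,161 kg.
Δv = v_e · ln(285,200/23,161) = 2780.0 × ln(12.31) = 2780.0 × 2.5107 ≈ 6980 m/s.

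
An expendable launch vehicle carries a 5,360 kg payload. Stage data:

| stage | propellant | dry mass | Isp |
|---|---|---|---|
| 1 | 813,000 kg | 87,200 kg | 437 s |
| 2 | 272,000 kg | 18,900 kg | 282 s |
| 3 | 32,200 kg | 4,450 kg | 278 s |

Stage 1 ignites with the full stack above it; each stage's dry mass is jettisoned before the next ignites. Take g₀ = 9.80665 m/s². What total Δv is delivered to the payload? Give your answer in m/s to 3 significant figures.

Ignition mass of stage 1 = 813,000+87,200 + 272,000+18,900 + 32,200+4,450 + 5,360 = 1,233,110 kg.
Stage 1: m₀ = 1,233,110 kg, m_f = 1,233,110 − 813,000 = 420,110 kg; Δv = 437×9.80665×ln(2.935) = 4285.5×1.0768 ≈ 4615 m/s.
Stage 2: m₀ = 332,910 kg, m_f = 332,910 − 272,000 = 60,910 kg; Δv = 282×9.80665×ln(5.466) = 2765.5×1.6985 ≈ 4697 m/s.
Stage 3: m₀ = 42,010 kg, m_f = 42,010 − 32,200 = 9,810 kg; Δv = 278×9.80665×ln(4.282) = 2726.2×1.4545 ≈ 3965 m/s.
Total Δv = 4615 + 4697 + 3965 = 13277 m/s.

Δv ≈ 13300 m/s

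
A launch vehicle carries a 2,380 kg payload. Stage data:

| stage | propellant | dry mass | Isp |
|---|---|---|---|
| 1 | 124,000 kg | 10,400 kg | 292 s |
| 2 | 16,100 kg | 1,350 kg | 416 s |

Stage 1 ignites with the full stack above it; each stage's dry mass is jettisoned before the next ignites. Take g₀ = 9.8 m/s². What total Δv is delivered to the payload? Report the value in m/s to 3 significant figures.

Ignition mass of stage 1 = 124,000+10,400 + 16,100+1,350 + 2,380 = 154,230 kg.
Stage 1: m₀ = 154,230 kg, m_f = 154,230 − 124,000 = 30,230 kg; Δv = 292×9.8×ln(5.102) = 2861.6×1.6296 ≈ 4663 m/s.
Stage 2: m₀ = 19,830 kg, m_f = 19,830 − 16,100 = 3,730 kg; Δv = 416×9.8×ln(5.316) = 4076.8×1.6708 ≈ 6811 m/s.
Total Δv = 4663 + 6811 = 11474 m/s.

Δv ≈ 11500 m/s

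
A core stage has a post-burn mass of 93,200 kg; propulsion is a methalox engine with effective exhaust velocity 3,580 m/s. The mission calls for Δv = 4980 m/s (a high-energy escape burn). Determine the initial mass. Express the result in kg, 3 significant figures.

m₀/m_f = exp(Δv / v_e) = exp(4980 / 3580.0) = exp(1.3911) = 4.0191.
m₀ = m_f × 4.0191 = 93,200 × 4.0191 = 374,580 kg.

initial mass ≈ 375000 kg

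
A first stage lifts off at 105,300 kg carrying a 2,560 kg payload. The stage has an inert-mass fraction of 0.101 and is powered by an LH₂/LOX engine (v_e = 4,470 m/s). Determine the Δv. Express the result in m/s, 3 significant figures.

Δv ≈ 9370 m/s

Stage wet mass = m₀ − payload = 105,300 − 2,560 = 102,740 kg.
Stage dry mass = ε × stage wet mass = 0.101 × 102,740 = 10,376.7 kg.
Burnout mass m_f = stage dry + payload = 10,376.7 + 2,560 = 12,936.7 kg.
From the ideal rocket equation, Δv = v_e · ln(105,300/12,936.7) = 4470.0 × ln(8.14) = 4470.0 × 2.0967 ≈ 9372 m/s.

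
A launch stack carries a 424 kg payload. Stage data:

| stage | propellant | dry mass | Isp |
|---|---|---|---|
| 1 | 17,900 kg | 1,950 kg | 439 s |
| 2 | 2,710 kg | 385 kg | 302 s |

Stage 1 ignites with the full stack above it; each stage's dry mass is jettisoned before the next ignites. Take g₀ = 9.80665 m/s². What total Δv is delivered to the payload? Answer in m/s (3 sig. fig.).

Δv ≈ 10600 m/s

Ignition mass of stage 1 = 17,900+1,950 + 2,710+385 + 424 = 23,369 kg.
Stage 1: m₀ = 23,369 kg, m_f = 23,369 − 17,900 = 5,469 kg; Δv = 439×9.80665×ln(4.273) = 4305.1×1.4523 ≈ 6252 m/s.
Stage 2: m₀ = 3,519 kg, m_f = 3,519 − 2,710 = 809 kg; Δv = 302×9.80665×ln(4.35) = 2961.6×1.4701 ≈ 4354 m/s.
Total Δv = 6252 + 4354 = 10606 m/s.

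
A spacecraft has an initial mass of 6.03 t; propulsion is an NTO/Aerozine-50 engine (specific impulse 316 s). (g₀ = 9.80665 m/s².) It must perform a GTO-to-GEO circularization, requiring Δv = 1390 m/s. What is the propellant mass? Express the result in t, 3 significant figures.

v_e = Isp · g₀ = 316 × 9.80665 = 3098.9 m/s.
m₀/m_f = exp(Δv / v_e) = exp(1390 / 3098.9) = exp(0.4485) = 1.5660.
m_f = 6.03 / 1.5660 = 3.85057 t, so propellant = m₀ − m_f = 6.03 − 3.85057 = 2.17943 t.

propellant mass ≈ 2.18 t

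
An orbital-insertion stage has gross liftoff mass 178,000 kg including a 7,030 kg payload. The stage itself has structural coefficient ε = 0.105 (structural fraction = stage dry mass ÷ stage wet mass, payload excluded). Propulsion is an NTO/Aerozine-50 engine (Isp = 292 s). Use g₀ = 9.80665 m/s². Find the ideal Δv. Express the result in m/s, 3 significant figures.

Stage wet mass = m₀ − payload = 178,000 − 7,030 = 170,970 kg.
Stage dry mass = ε × stage wet mass = 0.105 × 170,970 = 17,951.9 kg.
Burnout mass m_f = stage dry + payload = 17,951.9 + 7,030 = 24,981.9 kg.
v_e = Isp · g₀ = 292 × 9.80665 = 2863.5 m/s.
Rocket equation: Δv = v_e · ln(178,000/24,981.9) = 2863.5 × ln(7.125) = 2863.5 × 1.9636 ≈ 5623 m/s.

Δv ≈ 5620 m/s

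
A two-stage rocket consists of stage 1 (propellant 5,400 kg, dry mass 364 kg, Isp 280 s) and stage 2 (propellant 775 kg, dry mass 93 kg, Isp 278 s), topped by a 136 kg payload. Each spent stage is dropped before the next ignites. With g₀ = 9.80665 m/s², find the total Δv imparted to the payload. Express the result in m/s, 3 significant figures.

Ignition mass of stage 1 = 5,400+364 + 775+93 + 136 = 6,768 kg.
Stage 1: m₀ = 6,768 kg, m_f = 6,768 − 5,400 = 1,368 kg; Δv = 280×9.80665×ln(4.947) = 2745.9×1.5989 ≈ 4390 m/s.
Stage 2: m₀ = 1,004 kg, m_f = 1,004 − 775 = 229 kg; Δv = 278×9.80665×ln(4.384) = 2726.2×1.4780 ≈ 4029 m/s.
Total Δv = 4390 + 4029 = 8419 m/s.

Δv ≈ 8420 m/s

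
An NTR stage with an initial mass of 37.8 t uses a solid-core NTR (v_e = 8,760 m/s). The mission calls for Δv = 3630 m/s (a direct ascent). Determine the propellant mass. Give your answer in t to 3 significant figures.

propellant mass ≈ 12.8 t

m₀/m_f = exp(Δv / v_e) = exp(3630 / 8760.0) = exp(0.4144) = 1.5134.
m_f = 37.8 / 1.5134 = 24.9769 t, so propellant = m₀ − m_f = 37.8 − 24.9769 = 12.8231 t.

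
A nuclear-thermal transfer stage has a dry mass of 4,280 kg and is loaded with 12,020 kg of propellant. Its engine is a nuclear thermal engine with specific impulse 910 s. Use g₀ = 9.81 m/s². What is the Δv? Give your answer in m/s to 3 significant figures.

Δv ≈ 11900 m/s

v_e = Isp · g₀ = 910 × 9.81 = 8927.1 m/s.
m₀ = m_dry + m_prop = 4,280 + 12,020 = 16,300 kg.
Δv = v_e · ln(m₀/m_f) = 8927.1 × ln(3.808) = 8927.1 × 1.3372 ≈ 11937.4 m/s.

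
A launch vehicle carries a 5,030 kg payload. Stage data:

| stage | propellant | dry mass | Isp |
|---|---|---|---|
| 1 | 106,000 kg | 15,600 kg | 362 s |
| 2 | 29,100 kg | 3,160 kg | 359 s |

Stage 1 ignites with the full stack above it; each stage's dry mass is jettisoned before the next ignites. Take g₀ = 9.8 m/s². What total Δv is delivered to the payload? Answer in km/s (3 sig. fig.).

Ignition mass of stage 1 = 106,000+15,600 + 29,100+3,160 + 5,030 = 158,890 kg.
Stage 1: m₀ = 158,890 kg, m_f = 158,890 − 106,000 = 52,890 kg; Δv = 362×9.8×ln(3.004) = 3547.6×1.1000 ≈ 3902 m/s.
Stage 2: m₀ = 37,290 kg, m_f = 37,290 − 29,100 = 8,190 kg; Δv = 359×9.8×ln(4.553) = 3518.2×1.5158 ≈ 5333 m/s.
Total Δv = 3902 + 5333 = 9235 m/s.

Δv ≈ 9.24 km/s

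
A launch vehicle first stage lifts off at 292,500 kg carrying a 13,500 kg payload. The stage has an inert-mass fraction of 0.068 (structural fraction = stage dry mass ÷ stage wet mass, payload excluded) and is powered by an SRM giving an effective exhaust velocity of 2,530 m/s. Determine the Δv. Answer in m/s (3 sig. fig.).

Δv ≈ 5560 m/s

Stage wet mass = m₀ − payload = 292,500 − 13,500 = 279,000 kg.
Stage dry mass = ε × stage wet mass = 0.068 × 279,000 = 18,972 kg.
Burnout mass m_f = stage dry + payload = 18,972 + 13,500 = 32,472 kg.
From the ideal rocket equation, Δv = v_e · ln(292,500/32,472) = 2530.0 × ln(9.008) = 2530.0 × 2.1981 ≈ 5561 m/s.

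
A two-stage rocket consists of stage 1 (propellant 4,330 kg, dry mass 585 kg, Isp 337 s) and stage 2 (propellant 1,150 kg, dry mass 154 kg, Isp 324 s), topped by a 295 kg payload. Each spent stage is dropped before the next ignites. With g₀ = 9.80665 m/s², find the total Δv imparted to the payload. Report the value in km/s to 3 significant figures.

Δv ≈ 7.65 km/s

Ignition mass of stage 1 = 4,330+585 + 1,150+154 + 295 = 6,514 kg.
Stage 1: m₀ = 6,514 kg, m_f = 6,514 − 4,330 = 2,184 kg; Δv = 337×9.80665×ln(2.983) = 3304.8×1.0928 ≈ 3612 m/s.
Stage 2: m₀ = 1,599 kg, m_f = 1,599 − 1,150 = 449 kg; Δv = 324×9.80665×ln(3.561) = 3177.4×1.2701 ≈ 4036 m/s.
Total Δv = 3612 + 4036 = 7648 m/s.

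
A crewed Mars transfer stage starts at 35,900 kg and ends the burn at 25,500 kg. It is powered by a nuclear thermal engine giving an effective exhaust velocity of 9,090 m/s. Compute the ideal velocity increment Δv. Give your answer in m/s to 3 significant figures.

By the Tsiolkovsky rocket equation, Δv = v_e · ln(m₀/m_f) = 9090.0 × ln(1.408) = 9090.0 × 0.3421 ≈ 3109.3 m/s.

Δv ≈ 3110 m/s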